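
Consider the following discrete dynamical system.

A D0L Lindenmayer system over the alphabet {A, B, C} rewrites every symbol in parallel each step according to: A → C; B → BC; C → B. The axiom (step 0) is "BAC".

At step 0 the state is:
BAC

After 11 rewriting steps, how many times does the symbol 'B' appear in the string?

288

[0] BAC
[1] BCCB
[2] BCBBBC
[3] BCBBCBCBCB
[4] BCBBCBCBBCBBCBBC
[5] BCBBCBCBBCBBCBCBBCBCBBCBCB
[6] BCBBCBCBBCBBCBCBBCBCBBCBBCBCBBCBBCBCBBCBBC
[7] BCBBCBCBBCBBCBCBBCBCBBCBBCBCBBCBBCBCBBCBCBBCBBCBCBBCBCBBCBBCBCBBCBCB
[8] BCBBCBCBBCBBCBCBBCBCBBCBBCBCBBCBBCBCBBCBCBBCBBCBCBBCBCBBCBBCBCBBCBBCBCBBCBCBBCBBCBCBBCBBCBCBBCBCBBCBBCBCBBCBBC
[9] BCBBCBCBBCBBCBCBBCBCBBCBBCBCBBCBBCBCBBCBCBBCBBCBCBBCBCBBCB…BBCBCBBCBCBBCBBCBCBBCBCBBCBBCBCBBCBBCBCBBCBCBBCBBCBCBBCBCB  (len 178)
[10] BCBBCBCBBCBBCBCBBCBCBBCBBCBCBBCBBCBCBBCBCBBCBBCBCBBCBCBBCB…BBCBCBBCBCBBCBBCBCBBCBCBBCBBCBCBBCBBCBCBBCBCBBCBBCBCBBCBBC  (len 288)
[11] BCBBCBCBBCBBCBCBBCBCBBCBBCBCBBCBBCBCBBCBCBBCBBCBCBBCBCBBCB…BBCBCBBCBCBBCBBCBCBBCBCBBCBBCBCBBCBBCBCBBCBCBBCBBCBCBBCBCB  (len 466)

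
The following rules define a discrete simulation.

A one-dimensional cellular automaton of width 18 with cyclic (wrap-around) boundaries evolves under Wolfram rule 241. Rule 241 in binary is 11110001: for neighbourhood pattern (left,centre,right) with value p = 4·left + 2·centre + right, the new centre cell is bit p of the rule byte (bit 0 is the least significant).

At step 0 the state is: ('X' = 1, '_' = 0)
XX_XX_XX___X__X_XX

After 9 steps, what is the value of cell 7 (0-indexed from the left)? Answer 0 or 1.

[0] XX_XX_XX___X__X_XX
[1] XXX_XX_XXX__X__X_X
[2] XXXX_XX_XXX__X__X_
[3] _XXXX_XX_XXX__X__X
[4] X_XXXX_XX_XXX__X__
[5] _X_XXXX_XX_XXX__X_
[6] __X_XXXX_XX_XXX__X
[7] X__X_XXXX_XX_XXX__
[8] _X__X_XXXX_XX_XXX_
[9] __X__X_XXXX_XX_XXX

1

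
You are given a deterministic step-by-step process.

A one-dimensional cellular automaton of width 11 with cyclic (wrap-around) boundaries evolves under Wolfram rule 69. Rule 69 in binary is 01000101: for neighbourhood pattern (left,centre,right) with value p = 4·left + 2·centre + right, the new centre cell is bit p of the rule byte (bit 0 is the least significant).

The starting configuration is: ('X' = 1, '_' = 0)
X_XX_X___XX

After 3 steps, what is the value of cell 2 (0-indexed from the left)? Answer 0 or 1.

t=0: X_XX_X___XX
t=1: X__X_X_X___
t=2: X__X_X_X_X_
t=3: X__X_X_X_X_

0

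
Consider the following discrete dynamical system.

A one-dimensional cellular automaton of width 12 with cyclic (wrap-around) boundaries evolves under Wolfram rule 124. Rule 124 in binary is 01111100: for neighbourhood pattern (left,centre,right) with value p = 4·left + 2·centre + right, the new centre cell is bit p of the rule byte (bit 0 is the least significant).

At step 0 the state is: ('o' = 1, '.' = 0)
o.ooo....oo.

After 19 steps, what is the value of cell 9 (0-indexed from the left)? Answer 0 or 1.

1

step 0: o.ooo....oo.
step 1: ooo.oo...ooo
step 2: ..ooooo..o..
step 3: ..o...oo.oo.
step 4: ..oo..oooooo
step 5: o.ooo.o....o
step 6: ooo.oooo...o
step 7: ..ooo..oo..o
step 8: o.o.oo.ooo.o
step 9: oooooooo.ooo
step 10: .......ooo..
step 11: .......o.oo.
step 12: .......ooooo
step 13: o......o...o
step 14: oo.....oo..o
step 15: .oo....ooo.o
step 16: oooo...o.ooo
step 17: ...oo..ooo..
step 18: ...ooo.o.oo.
step 19: ...o.ooooooo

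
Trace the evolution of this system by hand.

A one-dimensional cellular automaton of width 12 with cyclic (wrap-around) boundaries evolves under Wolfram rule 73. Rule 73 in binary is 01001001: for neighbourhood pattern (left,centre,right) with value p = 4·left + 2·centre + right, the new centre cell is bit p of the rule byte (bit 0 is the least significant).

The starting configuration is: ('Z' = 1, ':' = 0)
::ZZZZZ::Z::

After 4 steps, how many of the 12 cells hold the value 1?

5

k=0  ::ZZZZZ::Z::
k=1  Z:Z:::Z::::Z
k=2  Z:::Z:::ZZ:Z
k=3  Z:Z:::Z:ZZ:Z
k=4  Z:::Z:::ZZ:Z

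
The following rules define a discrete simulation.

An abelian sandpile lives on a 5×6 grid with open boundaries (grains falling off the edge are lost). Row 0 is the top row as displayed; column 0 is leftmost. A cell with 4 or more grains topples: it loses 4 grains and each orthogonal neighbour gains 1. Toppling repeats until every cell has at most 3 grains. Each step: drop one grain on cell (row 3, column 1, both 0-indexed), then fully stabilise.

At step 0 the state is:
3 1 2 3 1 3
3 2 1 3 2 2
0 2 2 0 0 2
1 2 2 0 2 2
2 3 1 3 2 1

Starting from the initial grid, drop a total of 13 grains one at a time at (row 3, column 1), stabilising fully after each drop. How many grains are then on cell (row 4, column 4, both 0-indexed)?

3

[0] 3 1 2 3 1 3
3 2 1 3 2 2
0 2 2 0 0 2
1 2 2 0 2 2
2 3 1 3 2 1
[1] 3 1 2 3 1 3
3 2 1 3 2 2
0 2 2 0 0 2
1 3 2 0 2 2
2 3 1 3 2 1
[2] 3 1 2 3 1 3
3 2 1 3 2 2
0 3 2 0 0 2
2 1 3 0 2 2
3 0 2 3 2 1
[3] 3 1 2 3 1 3
3 2 1 3 2 2
0 3 2 0 0 2
2 2 3 0 2 2
3 0 2 3 2 1
[4] 3 1 2 3 1 3
3 2 1 3 2 2
0 3 2 0 0 2
2 3 3 0 2 2
3 0 2 3 2 1
[5] 3 1 2 3 1 3
3 3 2 3 2 2
1 1 0 1 0 2
3 2 1 1 2 2
3 1 3 3 2 1
[6] 3 1 2 3 1 3
3 3 2 3 2 2
1 1 0 1 0 2
3 3 1 1 2 2
3 1 3 3 2 1
[7] 3 1 2 3 1 3
3 3 2 3 2 2
2 2 0 1 0 2
1 1 2 1 2 2
0 3 3 3 2 1
[8] 3 1 2 3 1 3
3 3 2 3 2 2
2 2 0 1 0 2
1 2 2 1 2 2
0 3 3 3 2 1
[9] 3 1 2 3 1 3
3 3 2 3 2 2
2 2 0 1 0 2
1 3 2 1 2 2
0 3 3 3 2 1
[10] 3 1 2 3 1 3
3 3 2 3 2 2
2 3 1 1 0 2
2 2 0 3 2 2
1 1 2 0 3 1
[11] 3 1 2 3 1 3
3 3 2 3 2 2
2 3 1 1 0 2
2 3 0 3 2 2
1 1 2 0 3 1
[12] 0 3 2 3 1 3
2 1 3 3 2 2
1 2 2 1 0 2
0 2 1 3 2 2
2 2 2 0 3 1
[13] 0 3 2 3 1 3
2 1 3 3 2 2
1 2 2 1 0 2
0 3 1 3 2 2
2 2 2 0 3 1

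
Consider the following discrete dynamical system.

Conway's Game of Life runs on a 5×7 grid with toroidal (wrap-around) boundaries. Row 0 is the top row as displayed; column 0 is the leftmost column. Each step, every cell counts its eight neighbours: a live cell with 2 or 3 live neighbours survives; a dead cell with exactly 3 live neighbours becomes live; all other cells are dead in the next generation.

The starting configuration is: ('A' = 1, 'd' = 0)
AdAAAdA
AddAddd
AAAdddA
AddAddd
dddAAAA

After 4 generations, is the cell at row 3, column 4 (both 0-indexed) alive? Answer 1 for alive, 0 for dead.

gen 0: AdAAAdA
AddAddd
AAAdddA
AddAddd
dddAAAA
gen 1: AAAdddd
ddddAAd
ddAAddA
dddAddd
dAddddd
gen 2: AAAdddd
AdddAAA
ddAAdAd
dddAddd
AAddddd
gen 3: ddAddAd
AdddAAd
ddAAdAd
dAdAAdd
Adddddd
gen 4: dAddAAd
dAAddAd
dAAddAA
dAdAAdd
dAAAAdd

1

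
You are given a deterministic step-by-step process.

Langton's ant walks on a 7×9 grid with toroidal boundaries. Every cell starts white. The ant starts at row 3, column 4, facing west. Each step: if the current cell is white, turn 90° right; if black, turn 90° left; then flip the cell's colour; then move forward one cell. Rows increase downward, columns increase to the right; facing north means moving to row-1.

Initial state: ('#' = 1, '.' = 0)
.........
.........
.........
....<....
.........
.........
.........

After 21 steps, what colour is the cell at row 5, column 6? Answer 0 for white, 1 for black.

[0] .........
.........
.........
....<....
.........
.........
.........
[1] .........
.........
....^....
....#....
.........
.........
.........
[2] .........
.........
....#>...
....#....
.........
.........
.........
[3] .........
.........
....##...
....#v...
.........
.........
.........
[4] .........
.........
....##...
....<#...
.........
.........
.........
[5] .........
.........
....##...
.....#...
....v....
.........
.........
[6] .........
.........
....##...
.....#...
...<#....
.........
.........
[7] .........
.........
....##...
...^.#...
...##....
.........
.........
[8] .........
.........
....##...
...#>#...
...##....
.........
.........
[9] .........
.........
....##...
...###...
...#v....
.........
.........
[10] .........
.........
....##...
...###...
...#.>...
.........
.........
[11] .........
.........
....##...
...###...
...#.#...
.....v...
.........
[12] .........
.........
....##...
...###...
...#.#...
....<#...
.........
[13] .........
.........
....##...
...###...
...#^#...
....##...
.........
[14] .........
.........
....##...
...###...
...##>...
....##...
.........
[15] .........
.........
....##...
...##^...
...##....
....##...
.........
[16] .........
.........
....##...
...#<....
...##....
....##...
.........
[17] .........
.........
....##...
...#.....
...#v....
....##...
.........
[18] .........
.........
....##...
...#.....
...#.>...
....##...
.........
[19] .........
.........
....##...
...#.....
...#.#...
....#v...
.........
[20] .........
.........
....##...
...#.....
...#.#...
....#.>..
.........
[21] .........
.........
....##...
...#.....
...#.#...
....#.#..
......v..

1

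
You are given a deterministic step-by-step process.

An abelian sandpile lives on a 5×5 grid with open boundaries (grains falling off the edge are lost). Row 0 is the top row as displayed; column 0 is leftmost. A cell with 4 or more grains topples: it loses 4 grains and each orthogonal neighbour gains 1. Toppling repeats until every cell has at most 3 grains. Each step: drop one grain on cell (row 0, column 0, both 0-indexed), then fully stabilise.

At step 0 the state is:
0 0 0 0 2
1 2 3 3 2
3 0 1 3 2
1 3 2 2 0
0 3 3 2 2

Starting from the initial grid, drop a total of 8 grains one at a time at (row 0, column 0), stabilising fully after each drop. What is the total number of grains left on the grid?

t=0: 0 0 0 0 2
1 2 3 3 2
3 0 1 3 2
1 3 2 2 0
0 3 3 2 2
t=1: 1 0 0 0 2
1 2 3 3 2
3 0 1 3 2
1 3 2 2 0
0 3 3 2 2
t=2: 2 0 0 0 2
1 2 3 3 2
3 0 1 3 2
1 3 2 2 0
0 3 3 2 2
t=3: 3 0 0 0 2
1 2 3 3 2
3 0 1 3 2
1 3 2 2 0
0 3 3 2 2
t=4: 0 1 0 0 2
2 2 3 3 2
3 0 1 3 2
1 3 2 2 0
0 3 3 2 2
t=5: 1 1 0 0 2
2 2 3 3 2
3 0 1 3 2
1 3 2 2 0
0 3 3 2 2
t=6: 2 1 0 0 2
2 2 3 3 2
3 0 1 3 2
1 3 2 2 0
0 3 3 2 2
t=7: 3 1 0 0 2
2 2 3 3 2
3 0 1 3 2
1 3 2 2 0
0 3 3 2 2
t=8: 0 2 0 0 2
3 2 3 3 2
3 0 1 3 2
1 3 2 2 0
0 3 3 2 2

44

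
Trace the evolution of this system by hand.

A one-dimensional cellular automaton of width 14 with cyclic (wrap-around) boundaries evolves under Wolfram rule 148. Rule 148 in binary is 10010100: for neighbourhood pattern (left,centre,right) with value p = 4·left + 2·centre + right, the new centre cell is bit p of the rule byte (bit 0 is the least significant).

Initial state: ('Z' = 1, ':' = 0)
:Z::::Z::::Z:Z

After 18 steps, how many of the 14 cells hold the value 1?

k=0  :Z::::Z::::Z:Z
k=1  :ZZ:::ZZ:::Z:Z
k=2  :::Z::::Z::Z:Z
k=3  Z::ZZ:::ZZ:Z:Z
k=4  :Z:::Z:::::Z::
k=5  :ZZ::ZZ::::ZZ:
k=6  :::Z:::Z:::::Z
k=7  Z::ZZ::ZZ::::Z
k=8  :Z:::Z:::Z::::
k=9  :ZZ::ZZ::ZZ:::
k=10  :::Z:::Z:::Z::
k=11  :::ZZ::ZZ::ZZ:
k=12  :::::Z:::Z:::Z
k=13  Z::::ZZ::ZZ::Z
k=14  :Z:::::Z:::Z::
k=15  :ZZ::::ZZ::ZZ:
k=16  :::Z:::::Z:::Z
k=17  Z::ZZ::::ZZ::Z
k=18  :Z:::Z:::::Z::

3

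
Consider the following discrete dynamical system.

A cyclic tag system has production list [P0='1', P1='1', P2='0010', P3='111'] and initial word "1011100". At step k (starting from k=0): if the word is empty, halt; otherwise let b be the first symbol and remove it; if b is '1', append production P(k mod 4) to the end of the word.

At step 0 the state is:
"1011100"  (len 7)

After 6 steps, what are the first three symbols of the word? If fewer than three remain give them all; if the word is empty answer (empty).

k=0  "1011100"  (len 7)
k=1  "0111001"  (len 7)
k=2  "111001"  (len 6)
k=3  "110010010"  (len 9)
k=4  "10010010111"  (len 11)
k=5  "00100101111"  (len 11)
k=6  "0100101111"  (len 10)

010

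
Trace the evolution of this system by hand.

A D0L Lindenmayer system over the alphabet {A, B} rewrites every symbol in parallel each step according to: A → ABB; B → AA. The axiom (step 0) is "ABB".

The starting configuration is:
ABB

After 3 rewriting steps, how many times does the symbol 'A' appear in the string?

k=0  ABB
k=1  ABBAAAA
k=2  ABBAAAAABBABBABBABB
k=3  ABBAAAAABBABBABBABBABBAAAAABBAAAAABBAAAAABBAAAA

29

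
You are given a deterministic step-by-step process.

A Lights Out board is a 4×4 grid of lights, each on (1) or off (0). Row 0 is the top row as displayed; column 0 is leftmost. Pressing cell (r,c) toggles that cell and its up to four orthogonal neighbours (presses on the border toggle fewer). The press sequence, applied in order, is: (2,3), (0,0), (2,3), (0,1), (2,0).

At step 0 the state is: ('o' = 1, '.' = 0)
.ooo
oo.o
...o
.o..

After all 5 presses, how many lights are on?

[0] .ooo
oo.o
...o
.o..
[1] .ooo
oo..
..o.
.o.o
[2] o.oo
.o..
..o.
.o.o
[3] o.oo
.o.o
...o
.o..
[4] .o.o
...o
...o
.o..
[5] .o.o
o..o
oo.o
oo..

9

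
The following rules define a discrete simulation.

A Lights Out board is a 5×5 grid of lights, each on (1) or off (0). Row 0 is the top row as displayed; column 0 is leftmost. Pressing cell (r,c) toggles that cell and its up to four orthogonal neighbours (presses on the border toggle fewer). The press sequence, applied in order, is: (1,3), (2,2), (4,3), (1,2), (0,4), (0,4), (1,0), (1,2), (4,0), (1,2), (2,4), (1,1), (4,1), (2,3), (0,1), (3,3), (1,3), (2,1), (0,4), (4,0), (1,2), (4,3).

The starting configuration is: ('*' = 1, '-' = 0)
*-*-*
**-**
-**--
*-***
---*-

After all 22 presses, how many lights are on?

12

step 0: *-*-*
**-**
-**--
*-***
---*-
step 1: *-***
***--
-***-
*-***
---*-
step 2: *-***
**---
-----
*--**
---*-
step 3: *-***
**---
-----
*---*
--*-*
step 4: *--**
*-**-
--*--
*---*
--*-*
step 5: *----
*-***
--*--
*---*
--*-*
step 6: *--**
*-**-
--*--
*---*
--*-*
step 7: ---**
-***-
*-*--
*---*
--*-*
step 8: --***
-----
*----
*---*
--*-*
step 9: --***
-----
*----
----*
***-*
step 10: ---**
-***-
*-*--
----*
***-*
step 11: ---**
-****
*-***
-----
***-*
step 12: -*-**
*--**
*****
-----
***-*
step 13: -*-**
*--**
*****
-*---
----*
step 14: -*-**
*---*
**---
-*-*-
----*
step 15: *-***
**--*
**---
-*-*-
----*
step 16: *-***
**--*
**-*-
-**-*
---**
step 17: *-*-*
****-
**---
-**-*
---**
step 18: *-*-*
*-**-
--*--
--*-*
---**
step 19: *-**-
*-***
--*--
--*-*
---**
step 20: *-**-
*-***
--*--
*-*-*
**-**
step 21: *--*-
**--*
-----
*-*-*
**-**
step 22: *--*-
**--*
-----
*-***
***--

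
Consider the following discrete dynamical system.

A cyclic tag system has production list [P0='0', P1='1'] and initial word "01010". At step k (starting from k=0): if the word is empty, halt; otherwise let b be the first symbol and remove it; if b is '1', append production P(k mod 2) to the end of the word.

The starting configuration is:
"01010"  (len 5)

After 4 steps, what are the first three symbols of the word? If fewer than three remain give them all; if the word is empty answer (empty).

011

k=0  "01010"  (len 5)
k=1  "1010"  (len 4)
k=2  "0101"  (len 4)
k=3  "101"  (len 3)
k=4  "011"  (len 3)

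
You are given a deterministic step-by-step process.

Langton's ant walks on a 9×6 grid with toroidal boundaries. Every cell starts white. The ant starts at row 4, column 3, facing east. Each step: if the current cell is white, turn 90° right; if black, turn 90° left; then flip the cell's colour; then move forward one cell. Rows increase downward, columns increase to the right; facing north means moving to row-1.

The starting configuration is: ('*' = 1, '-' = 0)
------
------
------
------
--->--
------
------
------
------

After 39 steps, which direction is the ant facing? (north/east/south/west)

south

k=0  ------
------
------
------
--->--
------
------
------
------
k=1  ------
------
------
------
---*--
---v--
------
------
------
k=2  ------
------
------
------
---*--
--<*--
------
------
------
k=3  ------
------
------
------
--^*--
--**--
------
------
------
k=4  ------
------
------
------
--*>--
--**--
------
------
------
k=5  ------
------
------
---^--
--*---
--**--
------
------
------
k=6  ------
------
------
---*>-
--*---
--**--
------
------
------
k=7  ------
------
------
---**-
--*-v-
--**--
------
------
------
k=8  ------
------
------
---**-
--*<*-
--**--
------
------
------
k=9  ------
------
------
---^*-
--***-
--**--
------
------
------
k=10  ------
------
------
--<-*-
--***-
--**--
------
------
------
k=11  ------
------
--^---
--*-*-
--***-
--**--
------
------
------
k=12  ------
------
--*>--
--*-*-
--***-
--**--
------
------
------
k=13  ------
------
--**--
--*v*-
--***-
--**--
------
------
------
k=14  ------
------
--**--
--<**-
--***-
--**--
------
------
------
k=15  ------
------
--**--
---**-
--v**-
--**--
------
------
------
k=16  ------
------
--**--
---**-
--->*-
--**--
------
------
------
k=17  ------
------
--**--
---^*-
----*-
--**--
------
------
------
k=18  ------
------
--**--
--<-*-
----*-
--**--
------
------
------
k=19  ------
------
--^*--
--*-*-
----*-
--**--
------
------
------
k=20  ------
------
-<-*--
--*-*-
----*-
--**--
------
------
------
k=21  ------
-^----
-*-*--
--*-*-
----*-
--**--
------
------
------
k=22  ------
-*>---
-*-*--
--*-*-
----*-
--**--
------
------
------
k=23  ------
-**---
-*v*--
--*-*-
----*-
--**--
------
------
------
k=24  ------
-**---
-<**--
--*-*-
----*-
--**--
------
------
------
k=25  ------
-**---
--**--
-v*-*-
----*-
--**--
------
------
------
k=26  ------
-**---
--**--
<**-*-
----*-
--**--
------
------
------
k=27  ------
-**---
^-**--
***-*-
----*-
--**--
------
------
------
k=28  ------
-**---
*>**--
***-*-
----*-
--**--
------
------
------
k=29  ------
-**---
****--
*v*-*-
----*-
--**--
------
------
------
k=30  ------
-**---
****--
*->-*-
----*-
--**--
------
------
------
k=31  ------
-**---
**^*--
*---*-
----*-
--**--
------
------
------
k=32  ------
-**---
*<-*--
*---*-
----*-
--**--
------
------
------
k=33  ------
-**---
*--*--
*v--*-
----*-
--**--
------
------
------
k=34  ------
-**---
*--*--
<*--*-
----*-
--**--
------
------
------
k=35  ------
-**---
*--*--
-*--*-
v---*-
--**--
------
------
------
k=36  ------
-**---
*--*--
-*--*-
*---*<
--**--
------
------
------
k=37  ------
-**---
*--*--
-*--*^
*---**
--**--
------
------
------
k=38  ------
-**---
*--*--
>*--**
*---**
--**--
------
------
------
k=39  ------
-**---
*--*--
**--**
v---**
--**--
------
------
------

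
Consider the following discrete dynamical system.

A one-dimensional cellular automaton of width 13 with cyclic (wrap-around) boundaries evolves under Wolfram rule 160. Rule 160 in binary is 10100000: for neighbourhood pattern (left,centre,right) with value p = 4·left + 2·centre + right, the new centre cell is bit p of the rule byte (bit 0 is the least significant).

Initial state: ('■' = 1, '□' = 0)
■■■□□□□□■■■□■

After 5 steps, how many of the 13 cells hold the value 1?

0

k=0  ■■■□□□□□■■■□■
k=1  ■■□□□□□□□■□■□
k=2  □□□□□□□□□□■□■
k=3  □□□□□□□□□□□■□
k=4  □□□□□□□□□□□□□
k=5  □□□□□□□□□□□□□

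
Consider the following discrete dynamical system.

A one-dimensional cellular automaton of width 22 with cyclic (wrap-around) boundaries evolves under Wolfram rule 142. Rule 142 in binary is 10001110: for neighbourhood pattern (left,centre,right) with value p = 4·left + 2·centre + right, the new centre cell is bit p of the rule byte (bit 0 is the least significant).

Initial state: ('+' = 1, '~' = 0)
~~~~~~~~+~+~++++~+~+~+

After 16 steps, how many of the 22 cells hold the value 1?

0) ~~~~~~~~+~+~++++~+~+~+
1) ~~~~~~~++~+~+++~~+~+~+
2) ~~~~~~++~~+~++~~++~+~+
3) ~~~~~++~~++~+~~++~~+~+
4) ~~~~++~~++~~+~++~~++~+
5) ~~~++~~++~~++~+~~++~~+
6) ~~++~~++~~++~~+~++~~++
7) ~++~~++~~++~~++~+~~++~
8) ++~~++~~++~~++~~+~++~~
9) +~~++~~++~~++~~++~+~~+
10) ~~++~~++~~++~~++~~+~++
11) ~++~~++~~++~~++~~++~+~
12) ++~~++~~++~~++~~++~~+~
13) +~~++~~++~~++~~++~~++~
14) +~++~~++~~++~~++~~++~~
15) +~+~~++~~++~~++~~++~~+
16) ~~+~++~~++~~++~~++~~++

11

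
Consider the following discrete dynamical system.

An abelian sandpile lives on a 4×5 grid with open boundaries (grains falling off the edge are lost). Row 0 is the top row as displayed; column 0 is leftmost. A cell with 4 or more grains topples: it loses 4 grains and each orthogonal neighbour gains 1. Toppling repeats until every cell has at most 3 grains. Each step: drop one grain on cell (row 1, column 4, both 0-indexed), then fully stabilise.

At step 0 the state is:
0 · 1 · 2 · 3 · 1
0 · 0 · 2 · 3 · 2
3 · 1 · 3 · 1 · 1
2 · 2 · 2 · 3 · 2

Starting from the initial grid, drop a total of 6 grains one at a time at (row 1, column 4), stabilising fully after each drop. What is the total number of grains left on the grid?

[0] 0 · 1 · 2 · 3 · 1
0 · 0 · 2 · 3 · 2
3 · 1 · 3 · 1 · 1
2 · 2 · 2 · 3 · 2
[1] 0 · 1 · 2 · 3 · 1
0 · 0 · 2 · 3 · 3
3 · 1 · 3 · 1 · 1
2 · 2 · 2 · 3 · 2
[2] 0 · 1 · 3 · 0 · 3
0 · 0 · 3 · 1 · 1
3 · 1 · 3 · 2 · 2
2 · 2 · 2 · 3 · 2
[3] 0 · 1 · 3 · 0 · 3
0 · 0 · 3 · 1 · 2
3 · 1 · 3 · 2 · 2
2 · 2 · 2 · 3 · 2
[4] 0 · 1 · 3 · 0 · 3
0 · 0 · 3 · 1 · 3
3 · 1 · 3 · 2 · 2
2 · 2 · 2 · 3 · 2
[5] 0 · 1 · 3 · 1 · 0
0 · 0 · 3 · 2 · 1
3 · 1 · 3 · 2 · 3
2 · 2 · 2 · 3 · 2
[6] 0 · 1 · 3 · 1 · 0
0 · 0 · 3 · 2 · 2
3 · 1 · 3 · 2 · 3
2 · 2 · 2 · 3 · 2

35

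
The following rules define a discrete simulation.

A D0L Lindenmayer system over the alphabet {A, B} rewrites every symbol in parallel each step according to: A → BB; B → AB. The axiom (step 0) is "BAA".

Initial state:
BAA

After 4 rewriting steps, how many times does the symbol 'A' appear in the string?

gen 0: BAA
gen 1: ABBBBB
gen 2: BBABABABABAB
gen 3: ABABBBABBBABBBABBBABBBAB
gen 4: BBABBBABABABBBABABABBBABABABBBABABABBBABABABBBAB

17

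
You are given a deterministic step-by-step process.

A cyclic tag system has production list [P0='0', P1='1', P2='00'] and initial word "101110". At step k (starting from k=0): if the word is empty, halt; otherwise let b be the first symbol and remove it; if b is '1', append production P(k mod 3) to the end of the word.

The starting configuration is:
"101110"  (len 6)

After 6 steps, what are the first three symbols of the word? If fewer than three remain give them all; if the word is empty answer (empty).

000

0) "101110"  (len 6)
1) "011100"  (len 6)
2) "11100"  (len 5)
3) "110000"  (len 6)
4) "100000"  (len 6)
5) "000001"  (len 6)
6) "00001"  (len 5)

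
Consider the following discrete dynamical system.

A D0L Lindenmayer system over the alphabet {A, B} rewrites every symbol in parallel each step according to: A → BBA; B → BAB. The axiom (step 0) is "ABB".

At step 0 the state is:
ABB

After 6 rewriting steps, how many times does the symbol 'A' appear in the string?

t=0: ABB
t=1: BBABABBAB
t=2: BABBABBBABABBBABABBABBBABAB
t=3: BABBBABABBABBBABABBABBABBBABABBBABABBABBABBBABABBBABABBABBBABABBABBABBBABABBBABAB
t=4: BABBBABABBABBABBBABABBBABABBABBBABABBABBABBBABABBBABABBABB…ABABBABBBABABBABBBABABBABBABBBABABBBABABBABBABBBABABBBABAB  (len 243)
t=5: BABBBABABBABBABBBABABBBABABBABBBABABBABBBABABBABBABBBABABB…ABABBABBBABABBABBBABABBABBABBBABABBBABABBABBABBBABABBBABAB  (len 729)
t=6: BABBBABABBABBABBBABABBBABABBABBBABABBABBBABABBABBABBBABABB…ABABBABBBABABBABBBABABBABBABBBABABBBABABBABBABBBABABBBABAB  (len 2187)

729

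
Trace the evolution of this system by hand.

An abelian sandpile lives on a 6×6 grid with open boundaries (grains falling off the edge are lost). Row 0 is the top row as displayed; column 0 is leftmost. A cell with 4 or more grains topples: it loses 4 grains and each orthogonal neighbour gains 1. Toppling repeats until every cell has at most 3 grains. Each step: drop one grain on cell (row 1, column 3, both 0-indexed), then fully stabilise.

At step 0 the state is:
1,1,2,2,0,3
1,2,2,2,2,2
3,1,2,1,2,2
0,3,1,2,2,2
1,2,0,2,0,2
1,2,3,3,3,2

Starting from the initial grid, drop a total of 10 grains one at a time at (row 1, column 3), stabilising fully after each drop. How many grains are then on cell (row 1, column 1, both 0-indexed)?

step 0: 1,1,2,2,0,3
1,2,2,2,2,2
3,1,2,1,2,2
0,3,1,2,2,2
1,2,0,2,0,2
1,2,3,3,3,2
step 1: 1,1,2,2,0,3
1,2,2,3,2,2
3,1,2,1,2,2
0,3,1,2,2,2
1,2,0,2,0,2
1,2,3,3,3,2
step 2: 1,1,2,3,0,3
1,2,3,0,3,2
3,1,2,2,2,2
0,3,1,2,2,2
1,2,0,2,0,2
1,2,3,3,3,2
step 3: 1,1,2,3,0,3
1,2,3,1,3,2
3,1,2,2,2,2
0,3,1,2,2,2
1,2,0,2,0,2
1,2,3,3,3,2
step 4: 1,1,2,3,0,3
1,2,3,2,3,2
3,1,2,2,2,2
0,3,1,2,2,2
1,2,0,2,0,2
1,2,3,3,3,2
step 5: 1,1,2,3,0,3
1,2,3,3,3,2
3,1,2,2,2,2
0,3,1,2,2,2
1,2,0,2,0,2
1,2,3,3,3,2
step 6: 1,2,0,1,2,3
1,3,1,3,0,3
3,1,3,3,3,2
0,3,1,2,2,2
1,2,0,2,0,2
1,2,3,3,3,2
step 7: 1,2,0,2,2,3
1,3,3,1,2,3
3,2,0,2,0,3
0,3,2,3,3,2
1,2,0,2,0,2
1,2,3,3,3,2
step 8: 1,2,0,2,2,3
1,3,3,2,2,3
3,2,0,2,0,3
0,3,2,3,3,2
1,2,0,2,0,2
1,2,3,3,3,2
step 9: 1,2,0,2,2,3
1,3,3,3,2,3
3,2,0,2,0,3
0,3,2,3,3,2
1,2,0,2,0,2
1,2,3,3,3,2
step 10: 1,3,1,3,2,3
2,0,1,1,3,3
3,3,1,3,0,3
0,3,2,3,3,2
1,2,0,2,0,2
1,2,3,3,3,2

0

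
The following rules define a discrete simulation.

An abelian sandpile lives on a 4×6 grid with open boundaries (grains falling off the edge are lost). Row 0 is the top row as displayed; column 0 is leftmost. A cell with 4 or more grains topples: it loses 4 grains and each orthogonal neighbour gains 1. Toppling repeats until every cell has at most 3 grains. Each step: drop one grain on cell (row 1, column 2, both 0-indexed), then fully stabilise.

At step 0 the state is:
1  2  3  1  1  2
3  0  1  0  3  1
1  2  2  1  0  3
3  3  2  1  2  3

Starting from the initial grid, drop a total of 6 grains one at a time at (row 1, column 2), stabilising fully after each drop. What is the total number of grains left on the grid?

t=0: 1  2  3  1  1  2
3  0  1  0  3  1
1  2  2  1  0  3
3  3  2  1  2  3
t=1: 1  2  3  1  1  2
3  0  2  0  3  1
1  2  2  1  0  3
3  3  2  1  2  3
t=2: 1  2  3  1  1  2
3  0  3  0  3  1
1  2  2  1  0  3
3  3  2  1  2  3
t=3: 1  3  0  2  1  2
3  1  1  1  3  1
1  2  3  1  0  3
3  3  2  1  2  3
t=4: 1  3  0  2  1  2
3  1  2  1  3  1
1  2  3  1  0  3
3  3  2  1  2  3
t=5: 1  3  0  2  1  2
3  1  3  1  3  1
1  2  3  1  0  3
3  3  2  1  2  3
t=6: 1  3  1  2  1  2
3  2  1  2  3  1
1  3  0  2  0  3
3  3  3  1  2  3

46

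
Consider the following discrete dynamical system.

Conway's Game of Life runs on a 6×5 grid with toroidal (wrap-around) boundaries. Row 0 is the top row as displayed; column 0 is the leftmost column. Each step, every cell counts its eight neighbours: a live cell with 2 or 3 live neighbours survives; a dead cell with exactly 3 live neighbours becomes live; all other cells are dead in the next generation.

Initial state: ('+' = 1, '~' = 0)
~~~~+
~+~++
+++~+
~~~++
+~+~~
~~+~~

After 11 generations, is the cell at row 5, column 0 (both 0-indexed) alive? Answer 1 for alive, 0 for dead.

1

k=0  ~~~~+
~+~++
+++~+
~~~++
+~+~~
~~+~~
k=1  +~+~+
~+~~~
~+~~~
~~~~~
~++~+
~+~+~
k=2  +~+++
~++~~
~~~~~
+++~~
++++~
~~~~~
k=3  +~+++
+++~+
+~~~~
+~~++
+~~++
~~~~~
k=4  ~~+~~
~~+~~
~~+~~
~+~+~
+~~+~
~++~~
k=5  ~~++~
~+++~
~+++~
~+~++
+~~++
~+++~
k=6  ~~~~+
~~~~+
~~~~~
~+~~~
~~~~~
++~~~
k=7  ~~~~+
~~~~~
~~~~~
~~~~~
++~~~
+~~~~
k=8  ~~~~~
~~~~~
~~~~~
~~~~~
++~~~
++~~+
k=9  +~~~~
~~~~~
~~~~~
~~~~~
~+~~+
~+~~+
k=10  +~~~~
~~~~~
~~~~~
~~~~~
~~~~~
~+~~+
k=11  +~~~~
~~~~~
~~~~~
~~~~~
~~~~~
+~~~~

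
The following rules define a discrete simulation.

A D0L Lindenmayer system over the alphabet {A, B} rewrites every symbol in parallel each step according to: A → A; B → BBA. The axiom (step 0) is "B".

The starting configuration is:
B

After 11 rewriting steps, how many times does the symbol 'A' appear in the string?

k=0  B
k=1  BBA
k=2  BBABBAA
k=3  BBABBAABBABBAAA
k=4  BBABBAABBABBAAABBABBAABBABBAAAA
k=5  BBABBAABBABBAAABBABBAABBABBAAAABBABBAABBABBAAABBABBAABBABBAAAAA
k=6  BBABBAABBABBAAABBABBAABBABBAAAABBABBAABBABBAAABBABBAABBABB…ABBABBAAABBABBAABBABBAAAABBABBAABBABBAAABBABBAABBABBAAAAAA  (len 127)
k=7  BBABBAABBABBAAABBABBAABBABBAAAABBABBAABBABBAAABBABBAABBABB…BBABBAAABBABBAABBABBAAAABBABBAABBABBAAABBABBAABBABBAAAAAAA  (len 255)
k=8  BBABBAABBABBAAABBABBAABBABBAAAABBABBAABBABBAAABBABBAABBABB…BABBAAABBABBAABBABBAAAABBABBAABBABBAAABBABBAABBABBAAAAAAAA  (len 511)
k=9  BBABBAABBABBAAABBABBAABBABBAAAABBABBAABBABBAAABBABBAABBABB…ABBAAABBABBAABBABBAAAABBABBAABBABBAAABBABBAABBABBAAAAAAAAA  (len 1023)
k=10  BBABBAABBABBAAABBABBAABBABBAAAABBABBAABBABBAAABBABBAABBABB…BBAAABBABBAABBABBAAAABBABBAABBABBAAABBABBAABBABBAAAAAAAAAA  (len 2047)
k=11  BBABBAABBABBAAABBABBAABBABBAAAABBABBAABBABBAAABBABBAABBABB…BAAABBABBAABBABBAAAABBABBAABBABBAAABBABBAABBABBAAAAAAAAAAA  (len 4095)

2047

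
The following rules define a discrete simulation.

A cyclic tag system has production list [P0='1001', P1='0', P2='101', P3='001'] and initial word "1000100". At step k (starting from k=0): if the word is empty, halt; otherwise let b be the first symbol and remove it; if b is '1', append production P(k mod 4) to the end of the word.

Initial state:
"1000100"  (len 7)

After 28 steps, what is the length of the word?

17

step 0: "1000100"  (len 7)
step 1: "0001001001"  (len 10)
step 2: "001001001"  (len 9)
step 3: "01001001"  (len 8)
step 4: "1001001"  (len 7)
step 5: "0010011001"  (len 10)
step 6: "010011001"  (len 9)
step 7: "10011001"  (len 8)
step 8: "0011001001"  (len 10)
step 9: "011001001"  (len 9)
step 10: "11001001"  (len 8)
step 11: "1001001101"  (len 10)
step 12: "001001101001"  (len 12)
step 13: "01001101001"  (len 11)
step 14: "1001101001"  (len 10)
step 15: "001101001101"  (len 12)
step 16: "01101001101"  (len 11)
step 17: "1101001101"  (len 10)
step 18: "1010011010"  (len 10)
step 19: "010011010101"  (len 12)
step 20: "10011010101"  (len 11)
step 21: "00110101011001"  (len 14)
step 22: "0110101011001"  (len 13)
step 23: "110101011001"  (len 12)
step 24: "10101011001001"  (len 14)
step 25: "01010110010011001"  (len 17)
step 26: "1010110010011001"  (len 16)
step 27: "010110010011001101"  (len 18)
step 28: "10110010011001101"  (len 17)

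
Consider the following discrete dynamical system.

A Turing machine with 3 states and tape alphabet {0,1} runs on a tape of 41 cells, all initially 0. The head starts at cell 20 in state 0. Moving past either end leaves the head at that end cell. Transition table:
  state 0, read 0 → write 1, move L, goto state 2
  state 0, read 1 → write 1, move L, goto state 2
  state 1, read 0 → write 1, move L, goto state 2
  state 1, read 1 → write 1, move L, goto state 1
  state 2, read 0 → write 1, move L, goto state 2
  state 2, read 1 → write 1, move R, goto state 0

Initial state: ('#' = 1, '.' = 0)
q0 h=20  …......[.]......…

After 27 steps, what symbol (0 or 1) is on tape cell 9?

1

step 0: q0 h=20  …......[.]......…
step 1: q2 h=19  …......[.]#.....…
step 2: q2 h=18  …......[.]##....…
step 3: q2 h=17  …......[.]###...…
step 4: q2 h=16  …......[.]####..…
step 5: q2 h=15  …......[.]#####.…
step 6: q2 h=14  …......[.]######…
step 7: q2 h=13  …......[.]######…
step 8: q2 h=12  …......[.]######…
step 9: q2 h=11  …......[.]######…
step 10: q2 h=10  …......[.]######…
step 11: q2 h= 9  …......[.]######…
step 12: q2 h= 8  …......[.]######…
step 13: q2 h= 7  …......[.]######…
step 14: q2 h= 6  |......[.]######…
step 15: q2 h= 5  |.....[.]######…
step 16: q2 h= 4  |....[.]######…
step 17: q2 h= 3  |...[.]######…
step 18: q2 h= 2  |..[.]######…
step 19: q2 h= 1  |.[.]######…
step 20: q2 h= 0  |[.]######…
step 21: q2 h= 0  |[#]######…
step 22: q0 h= 1  |#[#]######…
step 23: q2 h= 0  |[#]######…
step 24: q0 h= 1  |#[#]######…
step 25: q2 h= 0  |[#]######…
step 26: q0 h= 1  |#[#]######…
step 27: q2 h= 0  |[#]######…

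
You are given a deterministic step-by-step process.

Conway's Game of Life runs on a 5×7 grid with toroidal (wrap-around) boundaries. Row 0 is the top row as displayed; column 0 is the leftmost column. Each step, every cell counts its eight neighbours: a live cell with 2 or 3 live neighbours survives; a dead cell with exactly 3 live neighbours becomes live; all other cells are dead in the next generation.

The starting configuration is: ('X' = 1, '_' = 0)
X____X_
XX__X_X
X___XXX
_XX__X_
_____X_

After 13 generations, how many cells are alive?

t=0: X____X_
XX__X_X
X___XXX
_XX__X_
_____X_
t=1: XX__XX_
_X__X__
__XXX__
XX_____
_X__XX_
t=2: XXXX__X
XX_____
X_XXX__
XX___X_
__X_XX_
t=3: ___XXXX
____X__
__XXX__
X____X_
____XX_
t=4: ___X__X
__X____
___XXX_
_____XX
___X___
t=5: __XX___
__X__X_
___XXXX
___X_XX
____XXX
t=6: __XX__X
__X__XX
__XX___
X__X___
__X___X
t=7: XXXX__X
_X__XXX
_XXXX_X
_X_X___
XXX___X
t=8: ___XX__
_______
_X____X
____XXX
______X
t=9: _______
_______
X_____X
______X
___X__X
t=10: _______
_______
X_____X
_____XX
_______
t=11: _______
_______
X____XX
X____XX
_______
t=12: _______
______X
X____X_
X____X_
______X
t=13: _______
______X
X____X_
X____X_
______X

6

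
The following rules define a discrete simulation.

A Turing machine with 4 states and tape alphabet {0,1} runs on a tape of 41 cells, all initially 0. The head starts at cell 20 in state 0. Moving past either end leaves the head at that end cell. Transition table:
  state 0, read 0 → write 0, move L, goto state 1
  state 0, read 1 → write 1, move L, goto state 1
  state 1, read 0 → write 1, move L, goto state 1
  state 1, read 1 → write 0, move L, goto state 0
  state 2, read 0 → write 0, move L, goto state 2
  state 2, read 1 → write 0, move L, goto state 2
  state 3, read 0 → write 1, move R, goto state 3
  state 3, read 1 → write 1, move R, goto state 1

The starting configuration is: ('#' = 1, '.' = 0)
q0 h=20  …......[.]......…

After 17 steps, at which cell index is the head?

3

[0] q0 h=20  …......[.]......…
[1] q1 h=19  …......[.]......…
[2] q1 h=18  …......[.]#.....…
[3] q1 h=17  …......[.]##....…
[4] q1 h=16  …......[.]###...…
[5] q1 h=15  …......[.]####..…
[6] q1 h=14  …......[.]#####.…
[7] q1 h=13  …......[.]######…
[8] q1 h=12  …......[.]######…
[9] q1 h=11  …......[.]######…
[10] q1 h=10  …......[.]######…
[11] q1 h= 9  …......[.]######…
[12] q1 h= 8  …......[.]######…
[13] q1 h= 7  …......[.]######…
[14] q1 h= 6  |......[.]######…
[15] q1 h= 5  |.....[.]######…
[16] q1 h= 4  |....[.]######…
[17] q1 h= 3  |...[.]######…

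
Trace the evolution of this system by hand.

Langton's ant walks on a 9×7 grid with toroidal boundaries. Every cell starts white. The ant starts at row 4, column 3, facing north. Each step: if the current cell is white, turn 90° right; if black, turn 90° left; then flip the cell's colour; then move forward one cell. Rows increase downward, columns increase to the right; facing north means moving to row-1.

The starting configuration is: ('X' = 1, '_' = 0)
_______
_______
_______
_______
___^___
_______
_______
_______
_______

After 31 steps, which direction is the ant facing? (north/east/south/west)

0) _______
_______
_______
_______
___^___
_______
_______
_______
_______
1) _______
_______
_______
_______
___X>__
_______
_______
_______
_______
2) _______
_______
_______
_______
___XX__
____v__
_______
_______
_______
3) _______
_______
_______
_______
___XX__
___<X__
_______
_______
_______
4) _______
_______
_______
_______
___^X__
___XX__
_______
_______
_______
5) _______
_______
_______
_______
__<_X__
___XX__
_______
_______
_______
6) _______
_______
_______
__^____
__X_X__
___XX__
_______
_______
_______
7) _______
_______
_______
__X>___
__X_X__
___XX__
_______
_______
_______
8) _______
_______
_______
__XX___
__XvX__
___XX__
_______
_______
_______
9) _______
_______
_______
__XX___
__<XX__
___XX__
_______
_______
_______
10) _______
_______
_______
__XX___
___XX__
__vXX__
_______
_______
_______
11) _______
_______
_______
__XX___
___XX__
_<XXX__
_______
_______
_______
12) _______
_______
_______
__XX___
_^_XX__
_XXXX__
_______
_______
_______
13) _______
_______
_______
__XX___
_X>XX__
_XXXX__
_______
_______
_______
14) _______
_______
_______
__XX___
_XXXX__
_XvXX__
_______
_______
_______
15) _______
_______
_______
__XX___
_XXXX__
_X_>X__
_______
_______
_______
16) _______
_______
_______
__XX___
_XX^X__
_X__X__
_______
_______
_______
17) _______
_______
_______
__XX___
_X<_X__
_X__X__
_______
_______
_______
18) _______
_______
_______
__XX___
_X__X__
_Xv_X__
_______
_______
_______
19) _______
_______
_______
__XX___
_X__X__
_<X_X__
_______
_______
_______
20) _______
_______
_______
__XX___
_X__X__
__X_X__
_v_____
_______
_______
21) _______
_______
_______
__XX___
_X__X__
__X_X__
<X_____
_______
_______
22) _______
_______
_______
__XX___
_X__X__
^_X_X__
XX_____
_______
_______
23) _______
_______
_______
__XX___
_X__X__
X>X_X__
XX_____
_______
_______
24) _______
_______
_______
__XX___
_X__X__
XXX_X__
Xv_____
_______
_______
25) _______
_______
_______
__XX___
_X__X__
XXX_X__
X_>____
_______
_______
26) _______
_______
_______
__XX___
_X__X__
XXX_X__
X_X____
__v____
_______
27) _______
_______
_______
__XX___
_X__X__
XXX_X__
X_X____
_<X____
_______
28) _______
_______
_______
__XX___
_X__X__
XXX_X__
X^X____
_XX____
_______
29) _______
_______
_______
__XX___
_X__X__
XXX_X__
XX>____
_XX____
_______
30) _______
_______
_______
__XX___
_X__X__
XX^_X__
XX_____
_XX____
_______
31) _______
_______
_______
__XX___
_X__X__
X<__X__
XX_____
_XX____
_______

west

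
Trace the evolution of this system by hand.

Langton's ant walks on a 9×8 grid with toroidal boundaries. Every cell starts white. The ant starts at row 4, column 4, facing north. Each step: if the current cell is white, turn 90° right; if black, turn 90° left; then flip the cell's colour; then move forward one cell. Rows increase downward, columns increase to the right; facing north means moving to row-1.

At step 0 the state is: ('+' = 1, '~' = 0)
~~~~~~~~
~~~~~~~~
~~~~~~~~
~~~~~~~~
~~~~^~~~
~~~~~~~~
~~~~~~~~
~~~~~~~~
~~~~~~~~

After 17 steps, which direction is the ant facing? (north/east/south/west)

west

step 0: ~~~~~~~~
~~~~~~~~
~~~~~~~~
~~~~~~~~
~~~~^~~~
~~~~~~~~
~~~~~~~~
~~~~~~~~
~~~~~~~~
step 1: ~~~~~~~~
~~~~~~~~
~~~~~~~~
~~~~~~~~
~~~~+>~~
~~~~~~~~
~~~~~~~~
~~~~~~~~
~~~~~~~~
step 2: ~~~~~~~~
~~~~~~~~
~~~~~~~~
~~~~~~~~
~~~~++~~
~~~~~v~~
~~~~~~~~
~~~~~~~~
~~~~~~~~
step 3: ~~~~~~~~
~~~~~~~~
~~~~~~~~
~~~~~~~~
~~~~++~~
~~~~<+~~
~~~~~~~~
~~~~~~~~
~~~~~~~~
step 4: ~~~~~~~~
~~~~~~~~
~~~~~~~~
~~~~~~~~
~~~~^+~~
~~~~++~~
~~~~~~~~
~~~~~~~~
~~~~~~~~
step 5: ~~~~~~~~
~~~~~~~~
~~~~~~~~
~~~~~~~~
~~~<~+~~
~~~~++~~
~~~~~~~~
~~~~~~~~
~~~~~~~~
step 6: ~~~~~~~~
~~~~~~~~
~~~~~~~~
~~~^~~~~
~~~+~+~~
~~~~++~~
~~~~~~~~
~~~~~~~~
~~~~~~~~
step 7: ~~~~~~~~
~~~~~~~~
~~~~~~~~
~~~+>~~~
~~~+~+~~
~~~~++~~
~~~~~~~~
~~~~~~~~
~~~~~~~~
step 8: ~~~~~~~~
~~~~~~~~
~~~~~~~~
~~~++~~~
~~~+v+~~
~~~~++~~
~~~~~~~~
~~~~~~~~
~~~~~~~~
step 9: ~~~~~~~~
~~~~~~~~
~~~~~~~~
~~~++~~~
~~~<++~~
~~~~++~~
~~~~~~~~
~~~~~~~~
~~~~~~~~
step 10: ~~~~~~~~
~~~~~~~~
~~~~~~~~
~~~++~~~
~~~~++~~
~~~v++~~
~~~~~~~~
~~~~~~~~
~~~~~~~~
step 11: ~~~~~~~~
~~~~~~~~
~~~~~~~~
~~~++~~~
~~~~++~~
~~<+++~~
~~~~~~~~
~~~~~~~~
~~~~~~~~
step 12: ~~~~~~~~
~~~~~~~~
~~~~~~~~
~~~++~~~
~~^~++~~
~~++++~~
~~~~~~~~
~~~~~~~~
~~~~~~~~
step 13: ~~~~~~~~
~~~~~~~~
~~~~~~~~
~~~++~~~
~~+>++~~
~~++++~~
~~~~~~~~
~~~~~~~~
~~~~~~~~
step 14: ~~~~~~~~
~~~~~~~~
~~~~~~~~
~~~++~~~
~~++++~~
~~+v++~~
~~~~~~~~
~~~~~~~~
~~~~~~~~
step 15: ~~~~~~~~
~~~~~~~~
~~~~~~~~
~~~++~~~
~~++++~~
~~+~>+~~
~~~~~~~~
~~~~~~~~
~~~~~~~~
step 16: ~~~~~~~~
~~~~~~~~
~~~~~~~~
~~~++~~~
~~++^+~~
~~+~~+~~
~~~~~~~~
~~~~~~~~
~~~~~~~~
step 17: ~~~~~~~~
~~~~~~~~
~~~~~~~~
~~~++~~~
~~+<~+~~
~~+~~+~~
~~~~~~~~
~~~~~~~~
~~~~~~~~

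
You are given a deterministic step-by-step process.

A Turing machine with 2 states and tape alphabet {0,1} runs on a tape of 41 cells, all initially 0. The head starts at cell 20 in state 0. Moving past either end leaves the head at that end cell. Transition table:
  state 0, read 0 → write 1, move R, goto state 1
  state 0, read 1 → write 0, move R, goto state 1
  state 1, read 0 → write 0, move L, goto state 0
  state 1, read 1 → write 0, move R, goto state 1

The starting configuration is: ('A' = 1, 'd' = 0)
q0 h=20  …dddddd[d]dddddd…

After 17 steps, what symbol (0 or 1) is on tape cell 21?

0

step 0: q0 h=20  …dddddd[d]dddddd…
step 1: q1 h=21  …dddddA[d]dddddd…
step 2: q0 h=20  …dddddd[A]dddddd…
step 3: q1 h=21  …dddddd[d]dddddd…
step 4: q0 h=20  …dddddd[d]dddddd…
step 5: q1 h=21  …dddddA[d]dddddd…
step 6: q0 h=20  …dddddd[A]dddddd…
step 7: q1 h=21  …dddddd[d]dddddd…
step 8: q0 h=20  …dddddd[d]dddddd…
step 9: q1 h=21  …dddddA[d]dddddd…
step 10: q0 h=20  …dddddd[A]dddddd…
step 11: q1 h=21  …dddddd[d]dddddd…
step 12: q0 h=20  …dddddd[d]dddddd…
step 13: q1 h=21  …dddddA[d]dddddd…
step 14: q0 h=20  …dddddd[A]dddddd…
step 15: q1 h=21  …dddddd[d]dddddd…
step 16: q0 h=20  …dddddd[d]dddddd…
step 17: q1 h=21  …dddddA[d]dddddd…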